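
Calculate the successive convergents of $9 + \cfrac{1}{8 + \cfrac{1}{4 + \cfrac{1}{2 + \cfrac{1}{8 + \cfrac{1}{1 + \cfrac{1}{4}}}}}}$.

9/1, 73/8, 301/33, 675/74, 5701/625, 6376/699, 31205/3421

Using the convergent recurrence p_i = a_i*p_{i-1} + p_{i-2}, q_i = a_i*q_{i-1} + q_{i-2} with p_{-2}=0, p_{-1}=1, q_{-2}=1, q_{-1}=0:
  i=0: a_0=9, p_0 = 9*1 + 0 = 9, q_0 = 9*0 + 1 = 1.
  i=1: a_1=8, p_1 = 8*9 + 1 = 73, q_1 = 8*1 + 0 = 8.
  i=2: a_2=4, p_2 = 4*73 + 9 = 301, q_2 = 4*8 + 1 = 33.
  i=3: a_3=2, p_3 = 2*301 + 73 = 675, q_3 = 2*33 + 8 = 74.
  i=4: a_4=8, p_4 = 8*675 + 301 = 5701, q_4 = 8*74 + 33 = 625.
  i=5: a_5=1, p_5 = 1*5701 + 675 = 6376, q_5 = 1*625 + 74 = 699.
  i=6: a_6=4, p_6 = 4*6376 + 5701 = 31205, q_6 = 4*699 + 625 = 3421.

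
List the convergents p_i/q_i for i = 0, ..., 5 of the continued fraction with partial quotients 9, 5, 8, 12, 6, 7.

Using the convergent recurrence p_i = a_i*p_{i-1} + p_{i-2}, q_i = a_i*q_{i-1} + q_{i-2} with p_{-2}=0, p_{-1}=1, q_{-2}=1, q_{-1}=0:
  i=0: a_0=9, p_0 = 9*1 + 0 = 9, q_0 = 9*0 + 1 = 1.
  i=1: a_1=5, p_1 = 5*9 + 1 = 46, q_1 = 5*1 + 0 = 5.
  i=2: a_2=8, p_2 = 8*46 + 9 = 377, q_2 = 8*5 + 1 = 41.
  i=3: a_3=12, p_3 = 12*377 + 46 = 4570, q_3 = 12*41 + 5 = 497.
  i=4: a_4=6, p_4 = 6*4570 + 377 = 27797, q_4 = 6*497 + 41 = 3023.
  i=5: a_5=7, p_5 = 7*27797 + 4570 = 199149, q_5 = 7*3023 + 497 = 21658.

9/1, 46/5, 377/41, 4570/497, 27797/3023, 199149/21658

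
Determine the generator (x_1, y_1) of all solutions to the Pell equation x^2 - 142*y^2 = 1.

(x, y) = (143, 12)

First expand sqrt(142) as a continued fraction. With x_i = (sqrt(142) + m_i)/d_i and (m_0, d_0) = (0, 1): a_0 = floor(sqrt(142)) = 11, since 11^2 = 121 <= 142 < 144 = 12^2.
Iterate m_{i+1} = d_i*a_i - m_i, d_{i+1} = (142 - m_{i+1}^2)/d_i, a_{i+1} = floor((a_0 + m_{i+1})/d_{i+1}):
  m_1 = 1*11 - 0 = 11, d_1 = (142 - 11^2)/1 = 21/1 = 21, a_1 = floor((11 + 11)/21) = 1.
  m_2 = 21*1 - 11 = 10, d_2 = (142 - 10^2)/21 = 42/21 = 2, a_2 = floor((11 + 10)/2) = 10.
  m_3 = 2*10 - 10 = 10, d_3 = (142 - 10^2)/2 = 42/2 = 21, a_3 = floor((11 + 10)/21) = 1.
  m_4 = 21*1 - 10 = 11, d_4 = (142 - 11^2)/21 = 21/21 = 1, a_4 = floor((11 + 11)/1) = 22.
  m_5 = 1*22 - 11 = 11, d_5 = (142 - 11^2)/1 = 21/1 = 21: (m_5, d_5) = (m_1, d_1) = (11, 21), so from here the quotients repeat a_1, ..., a_4; the period length is 4.
So sqrt(142) = [11; (1, 10, 1, 22)] with period length k = 4.
k is even, so the fundamental solution of x^2 - 142y^2 = 1 is (p_{k-1}, q_{k-1}) = (p_3, q_3); compute convergents through index 3.
Convergents (p_i = a_i*p_{i-1} + p_{i-2}, q_i = a_i*q_{i-1} + q_{i-2} with p_{-2}=0, p_{-1}=1, q_{-2}=1, q_{-1}=0):
  i=0: a_0=11, p_0 = 11*1 + 0 = 11, q_0 = 11*0 + 1 = 1.
  i=1: a_1=1, p_1 = 1*11 + 1 = 12, q_1 = 1*1 + 0 = 1.
  i=2: a_2=10, p_2 = 10*12 + 11 = 131, q_2 = 10*1 + 1 = 11.
  i=3: a_3=1, p_3 = 1*131 + 12 = 143, q_3 = 1*11 + 1 = 12.
Check: 143^2 - 142*12^2 = 20449 - 20448 = 1, so (x, y) = (143, 12) solves the equation, and by the theorem it is the least positive solution.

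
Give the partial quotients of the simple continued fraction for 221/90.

Run the Euclidean algorithm on 221 and 90; the successive quotients are the partial quotients a_0, a_1, ... (each step inverts the fractional part left over by the previous one):
  221 = 2*90 + 41, so a_0 = 2.
  90 = 2*41 + 8, so a_1 = 2.
  41 = 5*8 + 1, so a_2 = 5.
  8 = 8*1 + 0, so a_3 = 8.
The remainder reaches 0 after 4 divisions, so the expansion has 4 partial quotients, read off in order.

[2; 2, 5, 8]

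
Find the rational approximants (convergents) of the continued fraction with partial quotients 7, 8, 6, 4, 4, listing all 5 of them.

Using the convergent recurrence p_i = a_i*p_{i-1} + p_{i-2}, q_i = a_i*q_{i-1} + q_{i-2} with p_{-2}=0, p_{-1}=1, q_{-2}=1, q_{-1}=0:
  i=0: a_0=7, p_0 = 7*1 + 0 = 7, q_0 = 7*0 + 1 = 1.
  i=1: a_1=8, p_1 = 8*7 + 1 = 57, q_1 = 8*1 + 0 = 8.
  i=2: a_2=6, p_2 = 6*57 + 7 = 349, q_2 = 6*8 + 1 = 49.
  i=3: a_3=4, p_3 = 4*349 + 57 = 1453, q_3 = 4*49 + 8 = 204.
  i=4: a_4=4, p_4 = 4*1453 + 349 = 6161, q_4 = 4*204 + 49 = 865.

7/1, 57/8, 349/49, 1453/204, 6161/865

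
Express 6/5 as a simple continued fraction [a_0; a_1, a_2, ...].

Run the Euclidean algorithm on 6 and 5; the successive quotients are the partial quotients a_0, a_1, ... (each step inverts the fractional part left over by the previous one):
  6 = 1*5 + 1, so a_0 = 1.
  5 = 5*1 + 0, so a_1 = 5.
The remainder reaches 0 after 2 divisions, so the expansion has 2 partial quotients, read off in order.

[1; 5]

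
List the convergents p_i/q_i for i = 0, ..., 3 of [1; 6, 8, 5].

Using the convergent recurrence p_i = a_i*p_{i-1} + p_{i-2}, q_i = a_i*q_{i-1} + q_{i-2} with p_{-2}=0, p_{-1}=1, q_{-2}=1, q_{-1}=0:
  i=0: a_0=1, p_0 = 1*1 + 0 = 1, q_0 = 1*0 + 1 = 1.
  i=1: a_1=6, p_1 = 6*1 + 1 = 7, q_1 = 6*1 + 0 = 6.
  i=2: a_2=8, p_2 = 8*7 + 1 = 57, q_2 = 8*6 + 1 = 49.
  i=3: a_3=5, p_3 = 5*57 + 7 = 292, q_3 = 5*49 + 6 = 251.

1/1, 7/6, 57/49, 292/251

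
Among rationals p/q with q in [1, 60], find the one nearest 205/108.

Expand x = 205/108 as a continued fraction with the Euclidean algorithm:
  205 = 1*108 + 97, so a_0 = 1.
  108 = 1*97 + 11, so a_1 = 1.
  97 = 8*11 + 9, so a_2 = 8.
  11 = 1*9 + 2, so a_3 = 1.
  9 = 4*2 + 1, so a_4 = 4.
  2 = 2*1 + 0, so a_5 = 2.
so x = [1; 1, 8, 1, 4, 2].
Convergents (p_i = a_i*p_{i-1} + p_{i-2}, q_i = a_i*q_{i-1} + q_{i-2} with p_{-2}=0, p_{-1}=1, q_{-2}=1, q_{-1}=0), until the denominator exceeds 60:
  i=0: a_0=1, p_0 = 1*1 + 0 = 1, q_0 = 1*0 + 1 = 1.
  i=1: a_1=1, p_1 = 1*1 + 1 = 2, q_1 = 1*1 + 0 = 1.
  i=2: a_2=8, p_2 = 8*2 + 1 = 17, q_2 = 8*1 + 1 = 9.
  i=3: a_3=1, p_3 = 1*17 + 2 = 19, q_3 = 1*9 + 1 = 10.
  i=4: a_4=4, p_4 = 4*19 + 17 = 93, q_4 = 4*10 + 9 = 49.
  i=5: a_5=2, p_5 = 2*93 + 19 = 205, q_5 = 2*49 + 10 = 108.
q_5 = 108 > 60, so the last convergent with denominator <= 60 is p_4/q_4 = 93/49.
The closest fraction with denominator <= 60 is either p_4/q_4 or the intermediate fraction (k*p_4 + p_3)/(k*q_4 + q_3) with the largest k >= 1 whose denominator stays <= 60; these approach x as k grows, and every other convergent or intermediate fraction in range is farther away.
Largest k: floor((60 - q_3)/q_4) = floor((60 - 10)/49) = 1.
That gives (1*93 + 19)/(1*49 + 10) = 112/59.
Compare the errors: |x - 93/49| = |205*49 - 93*108|/(108*49) = 1/5292, and |x - 112/59| = |205*59 - 112*108|/(108*59) = 1/6372.
Cross-multiplying, 1*5292 = 5292 < 6372 = 1*6372, so 1/6372 is smaller: the intermediate fraction 112/59 is closer to x than 93/49.

112/59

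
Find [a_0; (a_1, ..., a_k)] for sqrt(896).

[29; (1, 13, 1, 58)]

Write x_i = (sqrt(896) + m_i)/d_i with (m_0, d_0) = (0, 1). a_0 = floor(sqrt(896)) = 29, since 29^2 = 841 <= 896 < 900 = 30^2.
Iterate m_{i+1} = d_i*a_i - m_i, d_{i+1} = (896 - m_{i+1}^2)/d_i, a_{i+1} = floor((a_0 + m_{i+1})/d_{i+1}):
  m_1 = 1*29 - 0 = 29, d_1 = (896 - 29^2)/1 = 55/1 = 55, a_1 = floor((29 + 29)/55) = 1.
  m_2 = 55*1 - 29 = 26, d_2 = (896 - 26^2)/55 = 220/55 = 4, a_2 = floor((29 + 26)/4) = 13.
  m_3 = 4*13 - 26 = 26, d_3 = (896 - 26^2)/4 = 220/4 = 55, a_3 = floor((29 + 26)/55) = 1.
  m_4 = 55*1 - 26 = 29, d_4 = (896 - 29^2)/55 = 55/55 = 1, a_4 = floor((29 + 29)/1) = 58.
  m_5 = 1*58 - 29 = 29, d_5 = (896 - 29^2)/1 = 55/1 = 55: (m_5, d_5) = (m_1, d_1) = (29, 55), so from here the quotients repeat a_1, ..., a_4; the period length is 4.
Hence the expansion of sqrt(896) is a_0 = 29 followed by the repeating block 1, 13, 1, 58 (period 4).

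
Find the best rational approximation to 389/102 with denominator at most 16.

Expand x = 389/102 as a continued fraction with the Euclidean algorithm:
  389 = 3*102 + 83, so a_0 = 3.
  102 = 1*83 + 19, so a_1 = 1.
  83 = 4*19 + 7, so a_2 = 4.
  19 = 2*7 + 5, so a_3 = 2.
  7 = 1*5 + 2, so a_4 = 1.
  5 = 2*2 + 1, so a_5 = 2.
  2 = 2*1 + 0, so a_6 = 2.
so x = [3; 1, 4, 2, 1, 2, 2].
Convergents (p_i = a_i*p_{i-1} + p_{i-2}, q_i = a_i*q_{i-1} + q_{i-2} with p_{-2}=0, p_{-1}=1, q_{-2}=1, q_{-1}=0), until the denominator exceeds 16:
  i=0: a_0=3, p_0 = 3*1 + 0 = 3, q_0 = 3*0 + 1 = 1.
  i=1: a_1=1, p_1 = 1*3 + 1 = 4, q_1 = 1*1 + 0 = 1.
  i=2: a_2=4, p_2 = 4*4 + 3 = 19, q_2 = 4*1 + 1 = 5.
  i=3: a_3=2, p_3 = 2*19 + 4 = 42, q_3 = 2*5 + 1 = 11.
  i=4: a_4=1, p_4 = 1*42 + 19 = 61, q_4 = 1*11 + 5 = 16.
  i=5: a_5=2, p_5 = 2*61 + 42 = 164, q_5 = 2*16 + 11 = 43.
q_5 = 43 > 16, so the last convergent with denominator <= 16 is p_4/q_4 = 61/16.
The closest fraction with denominator <= 16 is either p_4/q_4 or the intermediate fraction (k*p_4 + p_3)/(k*q_4 + q_3) with the largest k >= 1 whose denominator stays <= 16; these approach x as k grows, and every other convergent or intermediate fraction in range is farther away.
Largest k: floor((16 - q_3)/q_4) = floor((16 - 11)/16) = 0.
Since k = 0, no intermediate fraction beyond p_4/q_4 has denominator <= 16, so the convergent 61/16 is the closest (its error is |389*16 - 61*102|/(102*16) = 2/1632).

61/16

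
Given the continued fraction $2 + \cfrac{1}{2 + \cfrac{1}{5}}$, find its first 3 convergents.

Using the convergent recurrence p_i = a_i*p_{i-1} + p_{i-2}, q_i = a_i*q_{i-1} + q_{i-2} with p_{-2}=0, p_{-1}=1, q_{-2}=1, q_{-1}=0:
  i=0: a_0=2, p_0 = 2*1 + 0 = 2, q_0 = 2*0 + 1 = 1.
  i=1: a_1=2, p_1 = 2*2 + 1 = 5, q_1 = 2*1 + 0 = 2.
  i=2: a_2=5, p_2 = 5*5 + 2 = 27, q_2 = 5*2 + 1 = 11.

2/1, 5/2, 27/11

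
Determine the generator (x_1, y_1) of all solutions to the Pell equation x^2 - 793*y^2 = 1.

(x, y) = (4393, 156)

First expand sqrt(793) as a continued fraction. With x_i = (sqrt(793) + m_i)/d_i and (m_0, d_0) = (0, 1): a_0 = floor(sqrt(793)) = 28, since 28^2 = 784 <= 793 < 841 = 29^2.
Iterate m_{i+1} = d_i*a_i - m_i, d_{i+1} = (793 - m_{i+1}^2)/d_i, a_{i+1} = floor((a_0 + m_{i+1})/d_{i+1}):
  m_1 = 1*28 - 0 = 28, d_1 = (793 - 28^2)/1 = 9/1 = 9, a_1 = floor((28 + 28)/9) = 6.
  m_2 = 9*6 - 28 = 26, d_2 = (793 - 26^2)/9 = 117/9 = 13, a_2 = floor((28 + 26)/13) = 4.
  m_3 = 13*4 - 26 = 26, d_3 = (793 - 26^2)/13 = 117/13 = 9, a_3 = floor((28 + 26)/9) = 6.
  m_4 = 9*6 - 26 = 28, d_4 = (793 - 28^2)/9 = 9/9 = 1, a_4 = floor((28 + 28)/1) = 56.
  m_5 = 1*56 - 28 = 28, d_5 = (793 - 28^2)/1 = 9/1 = 9: (m_5, d_5) = (m_1, d_1) = (28, 9), so from here the quotients repeat a_1, ..., a_4; the period length is 4.
So sqrt(793) = [28; (6, 4, 6, 56)] with period length k = 4.
k is even, so the fundamental solution of x^2 - 793y^2 = 1 is (p_{k-1}, q_{k-1}) = (p_3, q_3); compute convergents through index 3.
Convergents (p_i = a_i*p_{i-1} + p_{i-2}, q_i = a_i*q_{i-1} + q_{i-2} with p_{-2}=0, p_{-1}=1, q_{-2}=1, q_{-1}=0):
  i=0: a_0=28, p_0 = 28*1 + 0 = 28, q_0 = 28*0 + 1 = 1.
  i=1: a_1=6, p_1 = 6*28 + 1 = 169, q_1 = 6*1 + 0 = 6.
  i=2: a_2=4, p_2 = 4*169 + 28 = 704, q_2 = 4*6 + 1 = 25.
  i=3: a_3=6, p_3 = 6*704 + 169 = 4393, q_3 = 6*25 + 6 = 156.
Check: 4393^2 - 793*156^2 = 19298449 - 19298448 = 1, so (x, y) = (4393, 156) solves the equation, and by the theorem it is the least positive solution.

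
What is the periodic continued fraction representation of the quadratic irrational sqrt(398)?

Write x_i = (sqrt(398) + m_i)/d_i with (m_0, d_0) = (0, 1). a_0 = floor(sqrt(398)) = 19, since 19^2 = 361 <= 398 < 400 = 20^2.
Iterate m_{i+1} = d_i*a_i - m_i, d_{i+1} = (398 - m_{i+1}^2)/d_i, a_{i+1} = floor((a_0 + m_{i+1})/d_{i+1}):
  m_1 = 1*19 - 0 = 19, d_1 = (398 - 19^2)/1 = 37/1 = 37, a_1 = floor((19 + 19)/37) = 1.
  m_2 = 37*1 - 19 = 18, d_2 = (398 - 18^2)/37 = 74/37 = 2, a_2 = floor((19 + 18)/2) = 18.
  m_3 = 2*18 - 18 = 18, d_3 = (398 - 18^2)/2 = 74/2 = 37, a_3 = floor((19 + 18)/37) = 1.
  m_4 = 37*1 - 18 = 19, d_4 = (398 - 19^2)/37 = 37/37 = 1, a_4 = floor((19 + 19)/1) = 38.
  m_5 = 1*38 - 19 = 19, d_5 = (398 - 19^2)/1 = 37/1 = 37: (m_5, d_5) = (m_1, d_1) = (19, 37), so from here the quotients repeat a_1, ..., a_4; the period length is 4.
Hence the expansion of sqrt(398) is a_0 = 19 followed by the repeating block 1, 18, 1, 38 (period 4).

[19; (1, 18, 1, 38)]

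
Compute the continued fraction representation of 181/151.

Run the Euclidean algorithm on 181 and 151; the successive quotients are the partial quotients a_0, a_1, ... (each step inverts the fractional part left over by the previous one):
  181 = 1*151 + 30, so a_0 = 1.
  151 = 5*30 + 1, so a_1 = 5.
  30 = 30*1 + 0, so a_2 = 30.
The remainder reaches 0 after 3 divisions, so the expansion has 3 partial quotients, read off in order.

[1; 5, 30]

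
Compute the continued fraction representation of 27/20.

Run the Euclidean algorithm on 27 and 20; the successive quotients are the partial quotients a_0, a_1, ... (each step inverts the fractional part left over by the previous one):
  27 = 1*20 + 7, so a_0 = 1.
  20 = 2*7 + 6, so a_1 = 2.
  7 = 1*6 + 1, so a_2 = 1.
  6 = 6*1 + 0, so a_3 = 6.
The remainder reaches 0 after 4 divisions, so the expansion has 4 partial quotients, read off in order.

[1; 2, 1, 6]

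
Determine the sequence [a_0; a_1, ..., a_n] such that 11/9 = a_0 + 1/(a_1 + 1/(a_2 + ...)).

[1; 4, 2]

Run the Euclidean algorithm on 11 and 9; the successive quotients are the partial quotients a_0, a_1, ... (each step inverts the fractional part left over by the previous one):
  11 = 1*9 + 2, so a_0 = 1.
  9 = 4*2 + 1, so a_1 = 4.
  2 = 2*1 + 0, so a_2 = 2.
The remainder reaches 0 after 3 divisions, so the expansion has 3 partial quotients, read off in order.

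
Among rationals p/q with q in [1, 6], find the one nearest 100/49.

2/1

Expand x = 100/49 as a continued fraction with the Euclidean algorithm:
  100 = 2*49 + 2, so a_0 = 2.
  49 = 24*2 + 1, so a_1 = 24.
  2 = 2*1 + 0, so a_2 = 2.
so x = [2; 24, 2].
Convergents (p_i = a_i*p_{i-1} + p_{i-2}, q_i = a_i*q_{i-1} + q_{i-2} with p_{-2}=0, p_{-1}=1, q_{-2}=1, q_{-1}=0), until the denominator exceeds 6:
  i=0: a_0=2, p_0 = 2*1 + 0 = 2, q_0 = 2*0 + 1 = 1.
  i=1: a_1=24, p_1 = 24*2 + 1 = 49, q_1 = 24*1 + 0 = 24.
q_1 = 24 > 6, so the last convergent with denominator <= 6 is p_0/q_0 = 2/1.
The closest fraction with denominator <= 6 is either p_0/q_0 or the intermediate fraction (k*p_0 + p_{-1})/(k*q_0 + q_{-1}) with the largest k >= 1 whose denominator stays <= 6; these approach x as k grows, and every other convergent or intermediate fraction in range is farther away.
Largest k: floor((6 - q_{-1})/q_0) = floor((6 - 0)/1) = 6 (using the seeds p_{-1} = 1, q_{-1} = 0).
That gives (6*2 + 1)/(6*1 + 0) = 13/6.
Compare the errors: |x - 2/1| = |100*1 - 2*49|/(49*1) = 2/49, and |x - 13/6| = |100*6 - 13*49|/(49*6) = 37/294.
Cross-multiplying, 2*294 = 588 < 1813 = 37*49, so 2/49 is smaller: the convergent 2/1 is closer to x than 13/6.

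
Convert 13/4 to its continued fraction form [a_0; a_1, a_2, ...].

Run the Euclidean algorithm on 13 and 4; the successive quotients are the partial quotients a_0, a_1, ... (each step inverts the fractional part left over by the previous one):
  13 = 3*4 + 1, so a_0 = 3.
  4 = 4*1 + 0, so a_1 = 4.
The remainder reaches 0 after 2 divisions, so the expansion has 2 partial quotients, read off in order.

[3; 4]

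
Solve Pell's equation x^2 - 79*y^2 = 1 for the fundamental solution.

(x, y) = (80, 9)

First expand sqrt(79) as a continued fraction. With x_i = (sqrt(79) + m_i)/d_i and (m_0, d_0) = (0, 1): a_0 = floor(sqrt(79)) = 8, since 8^2 = 64 <= 79 < 81 = 9^2.
Iterate m_{i+1} = d_i*a_i - m_i, d_{i+1} = (79 - m_{i+1}^2)/d_i, a_{i+1} = floor((a_0 + m_{i+1})/d_{i+1}):
  m_1 = 1*8 - 0 = 8, d_1 = (79 - 8^2)/1 = 15/1 = 15, a_1 = floor((8 + 8)/15) = 1.
  m_2 = 15*1 - 8 = 7, d_2 = (79 - 7^2)/15 = 30/15 = 2, a_2 = floor((8 + 7)/2) = 7.
  m_3 = 2*7 - 7 = 7, d_3 = (79 - 7^2)/2 = 30/2 = 15, a_3 = floor((8 + 7)/15) = 1.
  m_4 = 15*1 - 7 = 8, d_4 = (79 - 8^2)/15 = 15/15 = 1, a_4 = floor((8 + 8)/1) = 16.
  m_5 = 1*16 - 8 = 8, d_5 = (79 - 8^2)/1 = 15/1 = 15: (m_5, d_5) = (m_1, d_1) = (8, 15), so from here the quotients repeat a_1, ..., a_4; the period length is 4.
So sqrt(79) = [8; (1, 7, 1, 16)] with period length k = 4.
k is even, so the fundamental solution of x^2 - 79y^2 = 1 is (p_{k-1}, q_{k-1}) = (p_3, q_3); compute convergents through index 3.
Convergents (p_i = a_i*p_{i-1} + p_{i-2}, q_i = a_i*q_{i-1} + q_{i-2} with p_{-2}=0, p_{-1}=1, q_{-2}=1, q_{-1}=0):
  i=0: a_0=8, p_0 = 8*1 + 0 = 8, q_0 = 8*0 + 1 = 1.
  i=1: a_1=1, p_1 = 1*8 + 1 = 9, q_1 = 1*1 + 0 = 1.
  i=2: a_2=7, p_2 = 7*9 + 8 = 71, q_2 = 7*1 + 1 = 8.
  i=3: a_3=1, p_3 = 1*71 + 9 = 80, q_3 = 1*8 + 1 = 9.
Check: 80^2 - 79*9^2 = 6400 - 6399 = 1, so (x, y) = (80, 9) solves the equation, and by the theorem it is the least positive solution.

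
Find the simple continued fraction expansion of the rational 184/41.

Run the Euclidean algorithm on 184 and 41; the successive quotients are the partial quotients a_0, a_1, ... (each step inverts the fractional part left over by the previous one):
  184 = 4*41 + 20, so a_0 = 4.
  41 = 2*20 + 1, so a_1 = 2.
  20 = 20*1 + 0, so a_2 = 20.
The remainder reaches 0 after 3 divisions, so the expansion has 3 partial quotients, read off in order.

[4; 2, 20]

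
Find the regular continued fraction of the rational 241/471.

[0; 1, 1, 20, 1, 10]

Run the Euclidean algorithm on 241 and 471; the successive quotients are the partial quotients a_0, a_1, ... (each step inverts the fractional part left over by the previous one):
  241 = 0*471 + 241, so a_0 = 0.
  471 = 1*241 + 230, so a_1 = 1.
  241 = 1*230 + 11, so a_2 = 1.
  230 = 20*11 + 10, so a_3 = 20.
  11 = 1*10 + 1, so a_4 = 1.
  10 = 10*1 + 0, so a_5 = 10.
The remainder reaches 0 after 6 divisions, so the expansion has 6 partial quotients, read off in order.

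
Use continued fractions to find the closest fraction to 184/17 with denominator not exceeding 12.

119/11

Expand x = 184/17 as a continued fraction with the Euclidean algorithm:
  184 = 10*17 + 14, so a_0 = 10.
  17 = 1*14 + 3, so a_1 = 1.
  14 = 4*3 + 2, so a_2 = 4.
  3 = 1*2 + 1, so a_3 = 1.
  2 = 2*1 + 0, so a_4 = 2.
so x = [10; 1, 4, 1, 2].
Convergents (p_i = a_i*p_{i-1} + p_{i-2}, q_i = a_i*q_{i-1} + q_{i-2} with p_{-2}=0, p_{-1}=1, q_{-2}=1, q_{-1}=0), until the denominator exceeds 12:
  i=0: a_0=10, p_0 = 10*1 + 0 = 10, q_0 = 10*0 + 1 = 1.
  i=1: a_1=1, p_1 = 1*10 + 1 = 11, q_1 = 1*1 + 0 = 1.
  i=2: a_2=4, p_2 = 4*11 + 10 = 54, q_2 = 4*1 + 1 = 5.
  i=3: a_3=1, p_3 = 1*54 + 11 = 65, q_3 = 1*5 + 1 = 6.
  i=4: a_4=2, p_4 = 2*65 + 54 = 184, q_4 = 2*6 + 5 = 17.
q_4 = 17 > 12, so the last convergent with denominator <= 12 is p_3/q_3 = 65/6.
The closest fraction with denominator <= 12 is either p_3/q_3 or the intermediate fraction (k*p_3 + p_2)/(k*q_3 + q_2) with the largest k >= 1 whose denominator stays <= 12; these approach x as k grows, and every other convergent or intermediate fraction in range is farther away.
Largest k: floor((12 - q_2)/q_3) = floor((12 - 5)/6) = 1.
That gives (1*65 + 54)/(1*6 + 5) = 119/11.
Compare the errors: |x - 65/6| = |184*6 - 65*17|/(17*6) = 1/102, and |x - 119/11| = |184*11 - 119*17|/(17*11) = 1/187.
Cross-multiplying, 1*102 = 102 < 187 = 1*187, so 1/187 is smaller: the intermediate fraction 119/11 is closer to x than 65/6.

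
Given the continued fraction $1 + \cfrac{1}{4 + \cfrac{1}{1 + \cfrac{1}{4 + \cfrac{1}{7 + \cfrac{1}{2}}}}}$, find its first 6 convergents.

Using the convergent recurrence p_i = a_i*p_{i-1} + p_{i-2}, q_i = a_i*q_{i-1} + q_{i-2} with p_{-2}=0, p_{-1}=1, q_{-2}=1, q_{-1}=0:
  i=0: a_0=1, p_0 = 1*1 + 0 = 1, q_0 = 1*0 + 1 = 1.
  i=1: a_1=4, p_1 = 4*1 + 1 = 5, q_1 = 4*1 + 0 = 4.
  i=2: a_2=1, p_2 = 1*5 + 1 = 6, q_2 = 1*4 + 1 = 5.
  i=3: a_3=4, p_3 = 4*6 + 5 = 29, q_3 = 4*5 + 4 = 24.
  i=4: a_4=7, p_4 = 7*29 + 6 = 209, q_4 = 7*24 + 5 = 173.
  i=5: a_5=2, p_5 = 2*209 + 29 = 447, q_5 = 2*173 + 24 = 370.

1/1, 5/4, 6/5, 29/24, 209/173, 447/370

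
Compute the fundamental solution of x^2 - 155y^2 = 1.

(x, y) = (249, 20)

First expand sqrt(155) as a continued fraction. With x_i = (sqrt(155) + m_i)/d_i and (m_0, d_0) = (0, 1): a_0 = floor(sqrt(155)) = 12, since 12^2 = 144 <= 155 < 169 = 13^2.
Iterate m_{i+1} = d_i*a_i - m_i, d_{i+1} = (155 - m_{i+1}^2)/d_i, a_{i+1} = floor((a_0 + m_{i+1})/d_{i+1}):
  m_1 = 1*12 - 0 = 12, d_1 = (155 - 12^2)/1 = 11/1 = 11, a_1 = floor((12 + 12)/11) = 2.
  m_2 = 11*2 - 12 = 10, d_2 = (155 - 10^2)/11 = 55/11 = 5, a_2 = floor((12 + 10)/5) = 4.
  m_3 = 5*4 - 10 = 10, d_3 = (155 - 10^2)/5 = 55/5 = 11, a_3 = floor((12 + 10)/11) = 2.
  m_4 = 11*2 - 10 = 12, d_4 = (155 - 12^2)/11 = 11/11 = 1, a_4 = floor((12 + 12)/1) = 24.
  m_5 = 1*24 - 12 = 12, d_5 = (155 - 12^2)/1 = 11/1 = 11: (m_5, d_5) = (m_1, d_1) = (12, 11), so from here the quotients repeat a_1, ..., a_4; the period length is 4.
So sqrt(155) = [12; (2, 4, 2, 24)] with period length k = 4.
k is even, so the fundamental solution of x^2 - 155y^2 = 1 is (p_{k-1}, q_{k-1}) = (p_3, q_3); compute convergents through index 3.
Convergents (p_i = a_i*p_{i-1} + p_{i-2}, q_i = a_i*q_{i-1} + q_{i-2} with p_{-2}=0, p_{-1}=1, q_{-2}=1, q_{-1}=0):
  i=0: a_0=12, p_0 = 12*1 + 0 = 12, q_0 = 12*0 + 1 = 1.
  i=1: a_1=2, p_1 = 2*12 + 1 = 25, q_1 = 2*1 + 0 = 2.
  i=2: a_2=4, p_2 = 4*25 + 12 = 112, q_2 = 4*2 + 1 = 9.
  i=3: a_3=2, p_3 = 2*112 + 25 = 249, q_3 = 2*9 + 2 = 20.
Check: 249^2 - 155*20^2 = 62001 - 62000 = 1, so (x, y) = (249, 20) solves the equation, and by the theorem it is the least positive solution.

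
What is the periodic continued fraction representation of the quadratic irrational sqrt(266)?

Write x_i = (sqrt(266) + m_i)/d_i with (m_0, d_0) = (0, 1). a_0 = floor(sqrt(266)) = 16, since 16^2 = 256 <= 266 < 289 = 17^2.
Iterate m_{i+1} = d_i*a_i - m_i, d_{i+1} = (266 - m_{i+1}^2)/d_i, a_{i+1} = floor((a_0 + m_{i+1})/d_{i+1}):
  m_1 = 1*16 - 0 = 16, d_1 = (266 - 16^2)/1 = 10/1 = 10, a_1 = floor((16 + 16)/10) = 3.
  m_2 = 10*3 - 16 = 14, d_2 = (266 - 14^2)/10 = 70/10 = 7, a_2 = floor((16 + 14)/7) = 4.
  m_3 = 7*4 - 14 = 14, d_3 = (266 - 14^2)/7 = 70/7 = 10, a_3 = floor((16 + 14)/10) = 3.
  m_4 = 10*3 - 14 = 16, d_4 = (266 - 16^2)/10 = 10/10 = 1, a_4 = floor((16 + 16)/1) = 32.
  m_5 = 1*32 - 16 = 16, d_5 = (266 - 16^2)/1 = 10/1 = 10: (m_5, d_5) = (m_1, d_1) = (16, 10), so from here the quotients repeat a_1, ..., a_4; the period length is 4.
Hence the expansion of sqrt(266) is a_0 = 16 followed by the repeating block 3, 4, 3, 32 (period 4).

[16; (3, 4, 3, 32)]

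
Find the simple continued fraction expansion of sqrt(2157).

[46; (2, 3, 1, 12, 2, 30, 2, 12, 1, 3, 2, 92)]

Write x_i = (sqrt(2157) + m_i)/d_i with (m_0, d_0) = (0, 1). a_0 = floor(sqrt(2157)) = 46, since 46^2 = 2116 <= 2157 < 2209 = 47^2.
Iterate m_{i+1} = d_i*a_i - m_i, d_{i+1} = (2157 - m_{i+1}^2)/d_i, a_{i+1} = floor((a_0 + m_{i+1})/d_{i+1}):
  m_1 = 1*46 - 0 = 46, d_1 = (2157 - 46^2)/1 = 41/1 = 41, a_1 = floor((46 + 46)/41) = 2.
  m_2 = 41*2 - 46 = 36, d_2 = (2157 - 36^2)/41 = 861/41 = 21, a_2 = floor((46 + 36)/21) = 3.
  m_3 = 21*3 - 36 = 27, d_3 = (2157 - 27^2)/21 = 1428/21 = 68, a_3 = floor((46 + 27)/68) = 1.
  m_4 = 68*1 - 27 = 41, d_4 = (2157 - 41^2)/68 = 476/68 = 7, a_4 = floor((46 + 41)/7) = 12.
  m_5 = 7*12 - 41 = 43, d_5 = (2157 - 43^2)/7 = 308/7 = 44, a_5 = floor((46 + 43)/44) = 2.
  m_6 = 44*2 - 43 = 45, d_6 = (2157 - 45^2)/44 = 132/44 = 3, a_6 = floor((46 + 45)/3) = 30.
  m_7 = 3*30 - 45 = 45, d_7 = (2157 - 45^2)/3 = 132/3 = 44, a_7 = floor((46 + 45)/44) = 2.
  m_8 = 44*2 - 45 = 43, d_8 = (2157 - 43^2)/44 = 308/44 = 7, a_8 = floor((46 + 43)/7) = 12.
  m_9 = 7*12 - 43 = 41, d_9 = (2157 - 41^2)/7 = 476/7 = 68, a_9 = floor((46 + 41)/68) = 1.
  m_10 = 68*1 - 41 = 27, d_10 = (2157 - 27^2)/68 = 1428/68 = 21, a_10 = floor((46 + 27)/21) = 3.
  m_11 = 21*3 - 27 = 36, d_11 = (2157 - 36^2)/21 = 861/21 = 41, a_11 = floor((46 + 36)/41) = 2.
  m_12 = 41*2 - 36 = 46, d_12 = (2157 - 46^2)/41 = 41/41 = 1, a_12 = floor((46 + 46)/1) = 92.
  m_13 = 1*92 - 46 = 46, d_13 = (2157 - 46^2)/1 = 41/1 = 41: (m_13, d_13) = (m_1, d_1) = (46, 41), so from here the quotients repeat a_1, ..., a_12; the period length is 12.
Hence the expansion of sqrt(2157) is a_0 = 46 followed by the repeating block 2, 3, 1, 12, 2, 30, 2, 12, 1, 3, 2, 92 (period 12).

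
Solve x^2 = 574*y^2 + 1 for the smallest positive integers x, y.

First expand sqrt(574) as a continued fraction. With x_i = (sqrt(574) + m_i)/d_i and (m_0, d_0) = (0, 1): a_0 = floor(sqrt(574)) = 23, since 23^2 = 529 <= 574 < 576 = 24^2.
Iterate m_{i+1} = d_i*a_i - m_i, d_{i+1} = (574 - m_{i+1}^2)/d_i, a_{i+1} = floor((a_0 + m_{i+1})/d_{i+1}):
  m_1 = 1*23 - 0 = 23, d_1 = (574 - 23^2)/1 = 45/1 = 45, a_1 = floor((23 + 23)/45) = 1.
  m_2 = 45*1 - 23 = 22, d_2 = (574 - 22^2)/45 = 90/45 = 2, a_2 = floor((23 + 22)/2) = 22.
  m_3 = 2*22 - 22 = 22, d_3 = (574 - 22^2)/2 = 90/2 = 45, a_3 = floor((23 + 22)/45) = 1.
  m_4 = 45*1 - 22 = 23, d_4 = (574 - 23^2)/45 = 45/45 = 1, a_4 = floor((23 + 23)/1) = 46.
  m_5 = 1*46 - 23 = 23, d_5 = (574 - 23^2)/1 = 45/1 = 45: (m_5, d_5) = (m_1, d_1) = (23, 45), so from here the quotients repeat a_1, ..., a_4; the period length is 4.
So sqrt(574) = [23; (1, 22, 1, 46)] with period length k = 4.
k is even, so the fundamental solution of x^2 - 574y^2 = 1 is (p_{k-1}, q_{k-1}) = (p_3, q_3); compute convergents through index 3.
Convergents (p_i = a_i*p_{i-1} + p_{i-2}, q_i = a_i*q_{i-1} + q_{i-2} with p_{-2}=0, p_{-1}=1, q_{-2}=1, q_{-1}=0):
  i=0: a_0=23, p_0 = 23*1 + 0 = 23, q_0 = 23*0 + 1 = 1.
  i=1: a_1=1, p_1 = 1*23 + 1 = 24, q_1 = 1*1 + 0 = 1.
  i=2: a_2=22, p_2 = 22*24 + 23 = 551, q_2 = 22*1 + 1 = 23.
  i=3: a_3=1, p_3 = 1*551 + 24 = 575, q_3 = 1*23 + 1 = 24.
Check: 575^2 - 574*24^2 = 330625 - 330624 = 1, so (x, y) = (575, 24) solves the equation, and by the theorem it is the least positive solution.

(x, y) = (575, 24)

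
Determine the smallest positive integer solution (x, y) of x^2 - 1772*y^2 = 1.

First expand sqrt(1772) as a continued fraction. With x_i = (sqrt(1772) + m_i)/d_i and (m_0, d_0) = (0, 1): a_0 = floor(sqrt(1772)) = 42, since 42^2 = 1764 <= 1772 < 1849 = 43^2.
Iterate m_{i+1} = d_i*a_i - m_i, d_{i+1} = (1772 - m_{i+1}^2)/d_i, a_{i+1} = floor((a_0 + m_{i+1})/d_{i+1}):
  m_1 = 1*42 - 0 = 42, d_1 = (1772 - 42^2)/1 = 8/1 = 8, a_1 = floor((42 + 42)/8) = 10.
  m_2 = 8*10 - 42 = 38, d_2 = (1772 - 38^2)/8 = 328/8 = 41, a_2 = floor((42 + 38)/41) = 1.
  m_3 = 41*1 - 38 = 3, d_3 = (1772 - 3^2)/41 = 1763/41 = 43, a_3 = floor((42 + 3)/43) = 1.
  m_4 = 43*1 - 3 = 40, d_4 = (1772 - 40^2)/43 = 172/43 = 4, a_4 = floor((42 + 40)/4) = 20.
  m_5 = 4*20 - 40 = 40, d_5 = (1772 - 40^2)/4 = 172/4 = 43, a_5 = floor((42 + 40)/43) = 1.
  m_6 = 43*1 - 40 = 3, d_6 = (1772 - 3^2)/43 = 1763/43 = 41, a_6 = floor((42 + 3)/41) = 1.
  m_7 = 41*1 - 3 = 38, d_7 = (1772 - 38^2)/41 = 328/41 = 8, a_7 = floor((42 + 38)/8) = 10.
  m_8 = 8*10 - 38 = 42, d_8 = (1772 - 42^2)/8 = 8/8 = 1, a_8 = floor((42 + 42)/1) = 84.
  m_9 = 1*84 - 42 = 42, d_9 = (1772 - 42^2)/1 = 8/1 = 8: (m_9, d_9) = (m_1, d_1) = (42, 8), so from here the quotients repeat a_1, ..., a_8; the period length is 8.
So sqrt(1772) = [42; (10, 1, 1, 20, 1, 1, 10, 84)] with period length k = 8.
k is even, so the fundamental solution of x^2 - 1772y^2 = 1 is (p_{k-1}, q_{k-1}) = (p_7, q_7); compute convergents through index 7.
Convergents (p_i = a_i*p_{i-1} + p_{i-2}, q_i = a_i*q_{i-1} + q_{i-2} with p_{-2}=0, p_{-1}=1, q_{-2}=1, q_{-1}=0):
  i=0: a_0=42, p_0 = 42*1 + 0 = 42, q_0 = 42*0 + 1 = 1.
  i=1: a_1=10, p_1 = 10*42 + 1 = 421, q_1 = 10*1 + 0 = 10.
  i=2: a_2=1, p_2 = 1*421 + 42 = 463, q_2 = 1*10 + 1 = 11.
  i=3: a_3=1, p_3 = 1*463 + 421 = 884, q_3 = 1*11 + 10 = 21.
  i=4: a_4=20, p_4 = 20*884 + 463 = 18143, q_4 = 20*21 + 11 = 431.
  i=5: a_5=1, p_5 = 1*18143 + 884 = 19027, q_5 = 1*431 + 21 = 452.
  i=6: a_6=1, p_6 = 1*19027 + 18143 = 37170, q_6 = 1*452 + 431 = 883.
  i=7: a_7=10, p_7 = 10*37170 + 19027 = 390727, q_7 = 10*883 + 452 = 9282.
Check: 390727^2 - 1772*9282^2 = 152667588529 - 152667588528 = 1, so (x, y) = (390727, 9282) solves the equation, and by the theorem it is the least positive solution.

(x, y) = (390727, 9282)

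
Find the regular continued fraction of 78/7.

Run the Euclidean algorithm on 78 and 7; the successive quotients are the partial quotients a_0, a_1, ... (each step inverts the fractional part left over by the previous one):
  78 = 11*7 + 1, so a_0 = 11.
  7 = 7*1 + 0, so a_1 = 7.
The remainder reaches 0 after 2 divisions, so the expansion has 2 partial quotients, read off in order.

[11; 7]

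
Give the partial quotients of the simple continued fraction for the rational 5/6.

Run the Euclidean algorithm on 5 and 6; the successive quotients are the partial quotients a_0, a_1, ... (each step inverts the fractional part left over by the previous one):
  5 = 0*6 + 5, so a_0 = 0.
  6 = 1*5 + 1, so a_1 = 1.
  5 = 5*1 + 0, so a_2 = 5.
The remainder reaches 0 after 3 divisions, so the expansion has 3 partial quotients, read off in order.

[0; 1, 5]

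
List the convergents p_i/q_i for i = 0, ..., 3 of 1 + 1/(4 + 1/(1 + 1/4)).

1/1, 5/4, 6/5, 29/24

Using the convergent recurrence p_i = a_i*p_{i-1} + p_{i-2}, q_i = a_i*q_{i-1} + q_{i-2} with p_{-2}=0, p_{-1}=1, q_{-2}=1, q_{-1}=0:
  i=0: a_0=1, p_0 = 1*1 + 0 = 1, q_0 = 1*0 + 1 = 1.
  i=1: a_1=4, p_1 = 4*1 + 1 = 5, q_1 = 4*1 + 0 = 4.
  i=2: a_2=1, p_2 = 1*5 + 1 = 6, q_2 = 1*4 + 1 = 5.
  i=3: a_3=4, p_3 = 4*6 + 5 = 29, q_3 = 4*5 + 4 = 24.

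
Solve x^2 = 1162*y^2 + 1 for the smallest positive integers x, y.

First expand sqrt(1162) as a continued fraction. With x_i = (sqrt(1162) + m_i)/d_i and (m_0, d_0) = (0, 1): a_0 = floor(sqrt(1162)) = 34, since 34^2 = 1156 <= 1162 < 1225 = 35^2.
Iterate m_{i+1} = d_i*a_i - m_i, d_{i+1} = (1162 - m_{i+1}^2)/d_i, a_{i+1} = floor((a_0 + m_{i+1})/d_{i+1}):
  m_1 = 1*34 - 0 = 34, d_1 = (1162 - 34^2)/1 = 6/1 = 6, a_1 = floor((34 + 34)/6) = 11.
  m_2 = 6*11 - 34 = 32, d_2 = (1162 - 32^2)/6 = 138/6 = 23, a_2 = floor((34 + 32)/23) = 2.
  m_3 = 23*2 - 32 = 14, d_3 = (1162 - 14^2)/23 = 966/23 = 42, a_3 = floor((34 + 14)/42) = 1.
  m_4 = 42*1 - 14 = 28, d_4 = (1162 - 28^2)/42 = 378/42 = 9, a_4 = floor((34 + 28)/9) = 6.
  m_5 = 9*6 - 28 = 26, d_5 = (1162 - 26^2)/9 = 486/9 = 54, a_5 = floor((34 + 26)/54) = 1.
  m_6 = 54*1 - 26 = 28, d_6 = (1162 - 28^2)/54 = 378/54 = 7, a_6 = floor((34 + 28)/7) = 8.
  m_7 = 7*8 - 28 = 28, d_7 = (1162 - 28^2)/7 = 378/7 = 54, a_7 = floor((34 + 28)/54) = 1.
  m_8 = 54*1 - 28 = 26, d_8 = (1162 - 26^2)/54 = 486/54 = 9, a_8 = floor((34 + 26)/9) = 6.
  m_9 = 9*6 - 26 = 28, d_9 = (1162 - 28^2)/9 = 378/9 = 42, a_9 = floor((34 + 28)/42) = 1.
  m_10 = 42*1 - 28 = 14, d_10 = (1162 - 14^2)/42 = 966/42 = 23, a_10 = floor((34 + 14)/23) = 2.
  m_11 = 23*2 - 14 = 32, d_11 = (1162 - 32^2)/23 = 138/23 = 6, a_11 = floor((34 + 32)/6) = 11.
  m_12 = 6*11 - 32 = 34, d_12 = (1162 - 34^2)/6 = 6/6 = 1, a_12 = floor((34 + 34)/1) = 68.
  m_13 = 1*68 - 34 = 34, d_13 = (1162 - 34^2)/1 = 6/1 = 6: (m_13, d_13) = (m_1, d_1) = (34, 6), so from here the quotients repeat a_1, ..., a_12; the period length is 12.
So sqrt(1162) = [34; (11, 2, 1, 6, 1, 8, 1, 6, 1, 2, 11, 68)] with period length k = 12.
k is even, so the fundamental solution of x^2 - 1162y^2 = 1 is (p_{k-1}, q_{k-1}) = (p_11, q_11); compute convergents through index 11.
Convergents (p_i = a_i*p_{i-1} + p_{i-2}, q_i = a_i*q_{i-1} + q_{i-2} with p_{-2}=0, p_{-1}=1, q_{-2}=1, q_{-1}=0):
  i=0: a_0=34, p_0 = 34*1 + 0 = 34, q_0 = 34*0 + 1 = 1.
  i=1: a_1=11, p_1 = 11*34 + 1 = 375, q_1 = 11*1 + 0 = 11.
  i=2: a_2=2, p_2 = 2*375 + 34 = 784, q_2 = 2*11 + 1 = 23.
  i=3: a_3=1, p_3 = 1*784 + 375 = 1159, q_3 = 1*23 + 11 = 34.
  i=4: a_4=6, p_4 = 6*1159 + 784 = 7738, q_4 = 6*34 + 23 = 227.
  i=5: a_5=1, p_5 = 1*7738 + 1159 = 8897, q_5 = 1*227 + 34 = 261.
  i=6: a_6=8, p_6 = 8*8897 + 7738 = 78914, q_6 = 8*261 + 227 = 2315.
  i=7: a_7=1, p_7 = 1*78914 + 8897 = 87811, q_7 = 1*2315 + 261 = 2576.
  i=8: a_8=6, p_8 = 6*87811 + 78914 = 605780, q_8 = 6*2576 + 2315 = 17771.
  i=9: a_9=1, p_9 = 1*605780 + 87811 = 693591, q_9 = 1*17771 + 2576 = 20347.
  i=10: a_10=2, p_10 = 2*693591 + 605780 = 1992962, q_10 = 2*20347 + 17771 = 58465.
  i=11: a_11=11, p_11 = 11*1992962 + 693591 = 22616173, q_11 = 11*58465 + 20347 = 663462.
Check: 22616173^2 - 1162*663462^2 = 511491281165929 - 511491281165928 = 1, so (x, y) = (22616173, 663462) solves the equation, and by the theorem it is the least positive solution.

(x, y) = (22616173, 663462)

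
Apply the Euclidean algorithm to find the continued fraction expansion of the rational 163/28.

[5; 1, 4, 1, 1, 2]

Run the Euclidean algorithm on 163 and 28; the successive quotients are the partial quotients a_0, a_1, ... (each step inverts the fractional part left over by the previous one):
  163 = 5*28 + 23, so a_0 = 5.
  28 = 1*23 + 5, so a_1 = 1.
  23 = 4*5 + 3, so a_2 = 4.
  5 = 1*3 + 2, so a_3 = 1.
  3 = 1*2 + 1, so a_4 = 1.
  2 = 2*1 + 0, so a_5 = 2.
The remainder reaches 0 after 6 divisions, so the expansion has 6 partial quotients, read off in order.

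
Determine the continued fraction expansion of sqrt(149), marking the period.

Write x_i = (sqrt(149) + m_i)/d_i with (m_0, d_0) = (0, 1). a_0 = floor(sqrt(149)) = 12, since 12^2 = 144 <= 149 < 169 = 13^2.
Iterate m_{i+1} = d_i*a_i - m_i, d_{i+1} = (149 - m_{i+1}^2)/d_i, a_{i+1} = floor((a_0 + m_{i+1})/d_{i+1}):
  m_1 = 1*12 - 0 = 12, d_1 = (149 - 12^2)/1 = 5/1 = 5, a_1 = floor((12 + 12)/5) = 4.
  m_2 = 5*4 - 12 = 8, d_2 = (149 - 8^2)/5 = 85/5 = 17, a_2 = floor((12 + 8)/17) = 1.
  m_3 = 17*1 - 8 = 9, d_3 = (149 - 9^2)/17 = 68/17 = 4, a_3 = floor((12 + 9)/4) = 5.
  m_4 = 4*5 - 9 = 11, d_4 = (149 - 11^2)/4 = 28/4 = 7, a_4 = floor((12 + 11)/7) = 3.
  m_5 = 7*3 - 11 = 10, d_5 = (149 - 10^2)/7 = 49/7 = 7, a_5 = floor((12 + 10)/7) = 3.
  m_6 = 7*3 - 10 = 11, d_6 = (149 - 11^2)/7 = 28/7 = 4, a_6 = floor((12 + 11)/4) = 5.
  m_7 = 4*5 - 11 = 9, d_7 = (149 - 9^2)/4 = 68/4 = 17, a_7 = floor((12 + 9)/17) = 1.
  m_8 = 17*1 - 9 = 8, d_8 = (149 - 8^2)/17 = 85/17 = 5, a_8 = floor((12 + 8)/5) = 4.
  m_9 = 5*4 - 8 = 12, d_9 = (149 - 12^2)/5 = 5/5 = 1, a_9 = floor((12 + 12)/1) = 24.
  m_10 = 1*24 - 12 = 12, d_10 = (149 - 12^2)/1 = 5/1 = 5: (m_10, d_10) = (m_1, d_1) = (12, 5), so from here the quotients repeat a_1, ..., a_9; the period length is 9.
Hence the expansion of sqrt(149) is a_0 = 12 followed by the repeating block 4, 1, 5, 3, 3, 5, 1, 4, 24 (period 9).

[12; (4, 1, 5, 3, 3, 5, 1, 4, 24)]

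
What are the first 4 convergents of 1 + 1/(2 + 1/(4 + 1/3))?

Using the convergent recurrence p_i = a_i*p_{i-1} + p_{i-2}, q_i = a_i*q_{i-1} + q_{i-2} with p_{-2}=0, p_{-1}=1, q_{-2}=1, q_{-1}=0:
  i=0: a_0=1, p_0 = 1*1 + 0 = 1, q_0 = 1*0 + 1 = 1.
  i=1: a_1=2, p_1 = 2*1 + 1 = 3, q_1 = 2*1 + 0 = 2.
  i=2: a_2=4, p_2 = 4*3 + 1 = 13, q_2 = 4*2 + 1 = 9.
  i=3: a_3=3, p_3 = 3*13 + 3 = 42, q_3 = 3*9 + 2 = 29.

1/1, 3/2, 13/9, 42/29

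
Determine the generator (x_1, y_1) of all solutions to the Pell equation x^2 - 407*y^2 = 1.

(x, y) = (2663, 132)

First expand sqrt(407) as a continued fraction. With x_i = (sqrt(407) + m_i)/d_i and (m_0, d_0) = (0, 1): a_0 = floor(sqrt(407)) = 20, since 20^2 = 400 <= 407 < 441 = 21^2.
Iterate m_{i+1} = d_i*a_i - m_i, d_{i+1} = (407 - m_{i+1}^2)/d_i, a_{i+1} = floor((a_0 + m_{i+1})/d_{i+1}):
  m_1 = 1*20 - 0 = 20, d_1 = (407 - 20^2)/1 = 7/1 = 7, a_1 = floor((20 + 20)/7) = 5.
  m_2 = 7*5 - 20 = 15, d_2 = (407 - 15^2)/7 = 182/7 = 26, a_2 = floor((20 + 15)/26) = 1.
  m_3 = 26*1 - 15 = 11, d_3 = (407 - 11^2)/26 = 286/26 = 11, a_3 = floor((20 + 11)/11) = 2.
  m_4 = 11*2 - 11 = 11, d_4 = (407 - 11^2)/11 = 286/11 = 26, a_4 = floor((20 + 11)/26) = 1.
  m_5 = 26*1 - 11 = 15, d_5 = (407 - 15^2)/26 = 182/26 = 7, a_5 = floor((20 + 15)/7) = 5.
  m_6 = 7*5 - 15 = 20, d_6 = (407 - 20^2)/7 = 7/7 = 1, a_6 = floor((20 + 20)/1) = 40.
  m_7 = 1*40 - 20 = 20, d_7 = (407 - 20^2)/1 = 7/1 = 7: (m_7, d_7) = (m_1, d_1) = (20, 7), so from here the quotients repeat a_1, ..., a_6; the period length is 6.
So sqrt(407) = [20; (5, 1, 2, 1, 5, 40)] with period length k = 6.
k is even, so the fundamental solution of x^2 - 407y^2 = 1 is (p_{k-1}, q_{k-1}) = (p_5, q_5); compute convergents through index 5.
Convergents (p_i = a_i*p_{i-1} + p_{i-2}, q_i = a_i*q_{i-1} + q_{i-2} with p_{-2}=0, p_{-1}=1, q_{-2}=1, q_{-1}=0):
  i=0: a_0=20, p_0 = 20*1 + 0 = 20, q_0 = 20*0 + 1 = 1.
  i=1: a_1=5, p_1 = 5*20 + 1 = 101, q_1 = 5*1 + 0 = 5.
  i=2: a_2=1, p_2 = 1*101 + 20 = 121, q_2 = 1*5 + 1 = 6.
  i=3: a_3=2, p_3 = 2*121 + 101 = 343, q_3 = 2*6 + 5 = 17.
  i=4: a_4=1, p_4 = 1*343 + 121 = 464, q_4 = 1*17 + 6 = 23.
  i=5: a_5=5, p_5 = 5*464 + 343 = 2663, q_5 = 5*23 + 17 = 132.
Check: 2663^2 - 407*132^2 = 7091569 - 7091568 = 1, so (x, y) = (2663, 132) solves the equation, and by the theorem it is the least positive solution.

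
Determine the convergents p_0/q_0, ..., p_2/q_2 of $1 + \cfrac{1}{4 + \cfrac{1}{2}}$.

1/1, 5/4, 11/9

Using the convergent recurrence p_i = a_i*p_{i-1} + p_{i-2}, q_i = a_i*q_{i-1} + q_{i-2} with p_{-2}=0, p_{-1}=1, q_{-2}=1, q_{-1}=0:
  i=0: a_0=1, p_0 = 1*1 + 0 = 1, q_0 = 1*0 + 1 = 1.
  i=1: a_1=4, p_1 = 4*1 + 1 = 5, q_1 = 4*1 + 0 = 4.
  i=2: a_2=2, p_2 = 2*5 + 1 = 11, q_2 = 2*4 + 1 = 9.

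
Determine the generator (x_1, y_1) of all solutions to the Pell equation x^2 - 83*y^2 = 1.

First expand sqrt(83) as a continued fraction. With x_i = (sqrt(83) + m_i)/d_i and (m_0, d_0) = (0, 1): a_0 = floor(sqrt(83)) = 9, since 9^2 = 81 <= 83 < 100 = 10^2.
Iterate m_{i+1} = d_i*a_i - m_i, d_{i+1} = (83 - m_{i+1}^2)/d_i, a_{i+1} = floor((a_0 + m_{i+1})/d_{i+1}):
  m_1 = 1*9 - 0 = 9, d_1 = (83 - 9^2)/1 = 2/1 = 2, a_1 = floor((9 + 9)/2) = 9.
  m_2 = 2*9 - 9 = 9, d_2 = (83 - 9^2)/2 = 2/2 = 1, a_2 = floor((9 + 9)/1) = 18.
  m_3 = 1*18 - 9 = 9, d_3 = (83 - 9^2)/1 = 2/1 = 2: (m_3, d_3) = (m_1, d_1) = (9, 2), so from here the quotients repeat a_1, a_2; the period length is 2.
So sqrt(83) = [9; (9, 18)] with period length k = 2.
k is even, so the fundamental solution of x^2 - 83y^2 = 1 is (p_{k-1}, q_{k-1}) = (p_1, q_1); compute convergents through index 1.
Convergents (p_i = a_i*p_{i-1} + p_{i-2}, q_i = a_i*q_{i-1} + q_{i-2} with p_{-2}=0, p_{-1}=1, q_{-2}=1, q_{-1}=0):
  i=0: a_0=9, p_0 = 9*1 + 0 = 9, q_0 = 9*0 + 1 = 1.
  i=1: a_1=9, p_1 = 9*9 + 1 = 82, q_1 = 9*1 + 0 = 9.
Check: 82^2 - 83*9^2 = 6724 - 6723 = 1, so (x, y) = (82, 9) solves the equation, and by the theorem it is the least positive solution.

(x, y) = (82, 9)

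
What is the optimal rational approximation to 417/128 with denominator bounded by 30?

88/27

Expand x = 417/128 as a continued fraction with the Euclidean algorithm:
  417 = 3*128 + 33, so a_0 = 3.
  128 = 3*33 + 29, so a_1 = 3.
  33 = 1*29 + 4, so a_2 = 1.
  29 = 7*4 + 1, so a_3 = 7.
  4 = 4*1 + 0, so a_4 = 4.
so x = [3; 3, 1, 7, 4].
Convergents (p_i = a_i*p_{i-1} + p_{i-2}, q_i = a_i*q_{i-1} + q_{i-2} with p_{-2}=0, p_{-1}=1, q_{-2}=1, q_{-1}=0), until the denominator exceeds 30:
  i=0: a_0=3, p_0 = 3*1 + 0 = 3, q_0 = 3*0 + 1 = 1.
  i=1: a_1=3, p_1 = 3*3 + 1 = 10, q_1 = 3*1 + 0 = 3.
  i=2: a_2=1, p_2 = 1*10 + 3 = 13, q_2 = 1*3 + 1 = 4.
  i=3: a_3=7, p_3 = 7*13 + 10 = 101, q_3 = 7*4 + 3 = 31.
q_3 = 31 > 30, so the last convergent with denominator <= 30 is p_2/q_2 = 13/4.
The closest fraction with denominator <= 30 is either p_2/q_2 or the intermediate fraction (k*p_2 + p_1)/(k*q_2 + q_1) with the largest k >= 1 whose denominator stays <= 30; these approach x as k grows, and every other convergent or intermediate fraction in range is farther away.
Largest k: floor((30 - q_1)/q_2) = floor((30 - 3)/4) = 6.
That gives (6*13 + 10)/(6*4 + 3) = 88/27.
Compare the errors: |x - 13/4| = |417*4 - 13*128|/(128*4) = 4/512, and |x - 88/27| = |417*27 - 88*128|/(128*27) = 5/3456.
Cross-multiplying, 5*512 = 2560 < 13824 = 4*3456, so 5/3456 is smaller: the intermediate fraction 88/27 is closer to x than 13/4.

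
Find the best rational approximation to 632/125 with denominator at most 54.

Expand x = 632/125 as a continued fraction with the Euclidean algorithm:
  632 = 5*125 + 7, so a_0 = 5.
  125 = 17*7 + 6, so a_1 = 17.
  7 = 1*6 + 1, so a_2 = 1.
  6 = 6*1 + 0, so a_3 = 6.
so x = [5; 17, 1, 6].
Convergents (p_i = a_i*p_{i-1} + p_{i-2}, q_i = a_i*q_{i-1} + q_{i-2} with p_{-2}=0, p_{-1}=1, q_{-2}=1, q_{-1}=0), until the denominator exceeds 54:
  i=0: a_0=5, p_0 = 5*1 + 0 = 5, q_0 = 5*0 + 1 = 1.
  i=1: a_1=17, p_1 = 17*5 + 1 = 86, q_1 = 17*1 + 0 = 17.
  i=2: a_2=1, p_2 = 1*86 + 5 = 91, q_2 = 1*17 + 1 = 18.
  i=3: a_3=6, p_3 = 6*91 + 86 = 632, q_3 = 6*18 + 17 = 125.
q_3 = 125 > 54, so the last convergent with denominator <= 54 is p_2/q_2 = 91/18.
The closest fraction with denominator <= 54 is either p_2/q_2 or the intermediate fraction (k*p_2 + p_1)/(k*q_2 + q_1) with the largest k >= 1 whose denominator stays <= 54; these approach x as k grows, and every other convergent or intermediate fraction in range is farther away.
Largest k: floor((54 - q_1)/q_2) = floor((54 - 17)/18) = 2.
That gives (2*91 + 86)/(2*18 + 17) = 268/53.
Compare the errors: |x - 91/18| = |632*18 - 91*125|/(125*18) = 1/2250, and |x - 268/53| = |632*53 - 268*125|/(125*53) = 4/6625.
Cross-multiplying, 1*6625 = 6625 < 9000 = 4*2250, so 1/2250 is smaller: the convergent 91/18 is closer to x than 268/53.

91/18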